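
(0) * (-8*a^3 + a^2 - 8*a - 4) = 0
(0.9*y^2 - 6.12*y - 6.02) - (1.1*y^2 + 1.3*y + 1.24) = -0.2*y^2 - 7.42*y - 7.26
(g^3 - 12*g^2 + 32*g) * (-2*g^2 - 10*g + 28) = -2*g^5 + 14*g^4 + 84*g^3 - 656*g^2 + 896*g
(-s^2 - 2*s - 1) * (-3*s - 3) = 3*s^3 + 9*s^2 + 9*s + 3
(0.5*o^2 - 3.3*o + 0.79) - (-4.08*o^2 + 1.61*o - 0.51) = 4.58*o^2 - 4.91*o + 1.3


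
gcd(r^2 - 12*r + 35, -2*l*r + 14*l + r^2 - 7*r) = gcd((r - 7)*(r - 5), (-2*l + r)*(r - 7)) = r - 7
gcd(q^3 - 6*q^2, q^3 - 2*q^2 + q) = q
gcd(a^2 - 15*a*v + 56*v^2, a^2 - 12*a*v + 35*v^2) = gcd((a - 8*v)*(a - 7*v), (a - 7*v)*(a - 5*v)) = -a + 7*v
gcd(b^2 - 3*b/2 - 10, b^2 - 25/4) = b + 5/2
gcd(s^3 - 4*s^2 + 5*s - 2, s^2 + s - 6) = s - 2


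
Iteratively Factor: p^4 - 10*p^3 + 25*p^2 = (p)*(p^3 - 10*p^2 + 25*p) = p*(p - 5)*(p^2 - 5*p) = p*(p - 5)^2*(p)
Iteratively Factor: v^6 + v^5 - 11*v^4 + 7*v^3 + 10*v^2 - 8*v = (v - 1)*(v^5 + 2*v^4 - 9*v^3 - 2*v^2 + 8*v) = v*(v - 1)*(v^4 + 2*v^3 - 9*v^2 - 2*v + 8) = v*(v - 2)*(v - 1)*(v^3 + 4*v^2 - v - 4) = v*(v - 2)*(v - 1)*(v + 4)*(v^2 - 1) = v*(v - 2)*(v - 1)*(v + 1)*(v + 4)*(v - 1)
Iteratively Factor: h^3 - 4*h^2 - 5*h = (h + 1)*(h^2 - 5*h) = h*(h + 1)*(h - 5)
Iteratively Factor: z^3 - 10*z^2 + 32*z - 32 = (z - 4)*(z^2 - 6*z + 8) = (z - 4)^2*(z - 2)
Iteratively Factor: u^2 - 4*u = (u)*(u - 4)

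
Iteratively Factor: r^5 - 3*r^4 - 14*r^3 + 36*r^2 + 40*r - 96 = (r - 2)*(r^4 - r^3 - 16*r^2 + 4*r + 48) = (r - 4)*(r - 2)*(r^3 + 3*r^2 - 4*r - 12) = (r - 4)*(r - 2)*(r + 3)*(r^2 - 4) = (r - 4)*(r - 2)*(r + 2)*(r + 3)*(r - 2)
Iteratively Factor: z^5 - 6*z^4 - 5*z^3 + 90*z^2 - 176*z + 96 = (z - 1)*(z^4 - 5*z^3 - 10*z^2 + 80*z - 96) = (z - 3)*(z - 1)*(z^3 - 2*z^2 - 16*z + 32) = (z - 3)*(z - 2)*(z - 1)*(z^2 - 16) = (z - 4)*(z - 3)*(z - 2)*(z - 1)*(z + 4)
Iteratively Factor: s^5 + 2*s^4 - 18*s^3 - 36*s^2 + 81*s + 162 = (s + 3)*(s^4 - s^3 - 15*s^2 + 9*s + 54) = (s + 3)^2*(s^3 - 4*s^2 - 3*s + 18) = (s + 2)*(s + 3)^2*(s^2 - 6*s + 9) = (s - 3)*(s + 2)*(s + 3)^2*(s - 3)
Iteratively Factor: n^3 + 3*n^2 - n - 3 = (n - 1)*(n^2 + 4*n + 3) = (n - 1)*(n + 1)*(n + 3)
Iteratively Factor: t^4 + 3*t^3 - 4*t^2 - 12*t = (t + 2)*(t^3 + t^2 - 6*t) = (t - 2)*(t + 2)*(t^2 + 3*t) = t*(t - 2)*(t + 2)*(t + 3)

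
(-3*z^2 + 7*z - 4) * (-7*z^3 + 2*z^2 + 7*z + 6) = 21*z^5 - 55*z^4 + 21*z^3 + 23*z^2 + 14*z - 24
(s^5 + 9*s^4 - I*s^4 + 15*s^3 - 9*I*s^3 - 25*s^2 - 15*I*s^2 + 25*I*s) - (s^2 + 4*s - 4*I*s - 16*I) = s^5 + 9*s^4 - I*s^4 + 15*s^3 - 9*I*s^3 - 26*s^2 - 15*I*s^2 - 4*s + 29*I*s + 16*I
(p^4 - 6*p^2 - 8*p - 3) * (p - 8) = p^5 - 8*p^4 - 6*p^3 + 40*p^2 + 61*p + 24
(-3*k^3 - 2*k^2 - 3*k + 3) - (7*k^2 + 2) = -3*k^3 - 9*k^2 - 3*k + 1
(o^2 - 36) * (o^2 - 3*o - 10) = o^4 - 3*o^3 - 46*o^2 + 108*o + 360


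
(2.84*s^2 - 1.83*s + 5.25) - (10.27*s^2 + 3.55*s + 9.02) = -7.43*s^2 - 5.38*s - 3.77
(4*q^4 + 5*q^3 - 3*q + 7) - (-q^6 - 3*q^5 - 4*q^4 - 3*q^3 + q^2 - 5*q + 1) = q^6 + 3*q^5 + 8*q^4 + 8*q^3 - q^2 + 2*q + 6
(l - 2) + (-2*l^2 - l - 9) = -2*l^2 - 11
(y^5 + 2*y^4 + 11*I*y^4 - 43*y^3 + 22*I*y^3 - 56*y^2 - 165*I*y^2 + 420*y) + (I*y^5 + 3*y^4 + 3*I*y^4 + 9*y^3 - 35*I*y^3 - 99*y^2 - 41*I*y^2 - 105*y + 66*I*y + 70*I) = y^5 + I*y^5 + 5*y^4 + 14*I*y^4 - 34*y^3 - 13*I*y^3 - 155*y^2 - 206*I*y^2 + 315*y + 66*I*y + 70*I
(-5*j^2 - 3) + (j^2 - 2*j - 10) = -4*j^2 - 2*j - 13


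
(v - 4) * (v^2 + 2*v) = v^3 - 2*v^2 - 8*v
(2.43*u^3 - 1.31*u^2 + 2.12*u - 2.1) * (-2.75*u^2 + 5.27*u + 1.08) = -6.6825*u^5 + 16.4086*u^4 - 10.1093*u^3 + 15.5326*u^2 - 8.7774*u - 2.268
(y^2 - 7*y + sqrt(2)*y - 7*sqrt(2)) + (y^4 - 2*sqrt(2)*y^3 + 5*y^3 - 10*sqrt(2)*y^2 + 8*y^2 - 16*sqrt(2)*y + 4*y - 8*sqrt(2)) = y^4 - 2*sqrt(2)*y^3 + 5*y^3 - 10*sqrt(2)*y^2 + 9*y^2 - 15*sqrt(2)*y - 3*y - 15*sqrt(2)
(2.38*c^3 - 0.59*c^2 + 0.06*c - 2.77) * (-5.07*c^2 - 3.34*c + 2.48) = -12.0666*c^5 - 4.9579*c^4 + 7.5688*c^3 + 12.3803*c^2 + 9.4006*c - 6.8696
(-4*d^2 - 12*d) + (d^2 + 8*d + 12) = -3*d^2 - 4*d + 12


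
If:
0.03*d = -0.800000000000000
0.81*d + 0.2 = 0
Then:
No Solution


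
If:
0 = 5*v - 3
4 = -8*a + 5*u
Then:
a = 5*u/8 - 1/2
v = 3/5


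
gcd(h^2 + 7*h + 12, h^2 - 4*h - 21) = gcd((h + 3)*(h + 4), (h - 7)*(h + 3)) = h + 3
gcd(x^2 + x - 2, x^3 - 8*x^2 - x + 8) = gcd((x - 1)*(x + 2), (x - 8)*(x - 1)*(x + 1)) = x - 1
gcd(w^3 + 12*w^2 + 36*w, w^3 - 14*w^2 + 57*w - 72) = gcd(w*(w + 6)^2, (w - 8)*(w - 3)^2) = 1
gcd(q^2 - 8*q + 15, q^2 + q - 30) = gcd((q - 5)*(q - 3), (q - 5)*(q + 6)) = q - 5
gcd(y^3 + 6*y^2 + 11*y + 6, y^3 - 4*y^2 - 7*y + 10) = y + 2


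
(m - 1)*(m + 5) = m^2 + 4*m - 5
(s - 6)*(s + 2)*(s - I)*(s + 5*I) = s^4 - 4*s^3 + 4*I*s^3 - 7*s^2 - 16*I*s^2 - 20*s - 48*I*s - 60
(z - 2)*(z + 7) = z^2 + 5*z - 14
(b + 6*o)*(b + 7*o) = b^2 + 13*b*o + 42*o^2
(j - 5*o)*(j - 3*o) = j^2 - 8*j*o + 15*o^2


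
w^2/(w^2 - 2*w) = w/(w - 2)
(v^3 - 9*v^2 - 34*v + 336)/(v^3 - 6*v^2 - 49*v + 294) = (v^2 - 2*v - 48)/(v^2 + v - 42)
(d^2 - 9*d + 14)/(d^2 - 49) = (d - 2)/(d + 7)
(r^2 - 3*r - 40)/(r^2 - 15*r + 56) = (r + 5)/(r - 7)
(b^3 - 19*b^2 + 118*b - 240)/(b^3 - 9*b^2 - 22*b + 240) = (b - 5)/(b + 5)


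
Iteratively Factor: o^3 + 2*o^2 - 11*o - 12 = (o - 3)*(o^2 + 5*o + 4) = (o - 3)*(o + 1)*(o + 4)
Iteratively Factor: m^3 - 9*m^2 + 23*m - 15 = (m - 1)*(m^2 - 8*m + 15) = (m - 5)*(m - 1)*(m - 3)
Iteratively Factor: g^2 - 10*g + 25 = (g - 5)*(g - 5)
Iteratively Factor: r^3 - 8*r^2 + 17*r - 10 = (r - 5)*(r^2 - 3*r + 2) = (r - 5)*(r - 2)*(r - 1)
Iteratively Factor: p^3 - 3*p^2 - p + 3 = (p - 1)*(p^2 - 2*p - 3) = (p - 3)*(p - 1)*(p + 1)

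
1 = 1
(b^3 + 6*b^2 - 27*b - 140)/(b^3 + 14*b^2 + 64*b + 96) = (b^2 + 2*b - 35)/(b^2 + 10*b + 24)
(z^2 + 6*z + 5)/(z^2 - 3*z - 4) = (z + 5)/(z - 4)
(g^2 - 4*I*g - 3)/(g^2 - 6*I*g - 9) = (g - I)/(g - 3*I)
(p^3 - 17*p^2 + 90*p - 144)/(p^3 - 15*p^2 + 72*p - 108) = (p - 8)/(p - 6)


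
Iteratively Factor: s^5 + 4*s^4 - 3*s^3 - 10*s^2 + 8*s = (s)*(s^4 + 4*s^3 - 3*s^2 - 10*s + 8) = s*(s + 2)*(s^3 + 2*s^2 - 7*s + 4) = s*(s - 1)*(s + 2)*(s^2 + 3*s - 4) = s*(s - 1)^2*(s + 2)*(s + 4)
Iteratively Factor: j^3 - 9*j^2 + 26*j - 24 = (j - 4)*(j^2 - 5*j + 6) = (j - 4)*(j - 3)*(j - 2)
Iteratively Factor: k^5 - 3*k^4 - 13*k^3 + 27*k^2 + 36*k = (k - 3)*(k^4 - 13*k^2 - 12*k) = (k - 3)*(k + 1)*(k^3 - k^2 - 12*k) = (k - 4)*(k - 3)*(k + 1)*(k^2 + 3*k) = k*(k - 4)*(k - 3)*(k + 1)*(k + 3)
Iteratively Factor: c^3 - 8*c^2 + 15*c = (c - 3)*(c^2 - 5*c) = (c - 5)*(c - 3)*(c)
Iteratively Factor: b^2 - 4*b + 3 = (b - 1)*(b - 3)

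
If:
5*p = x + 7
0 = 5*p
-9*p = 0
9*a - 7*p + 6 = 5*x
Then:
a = -41/9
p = 0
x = -7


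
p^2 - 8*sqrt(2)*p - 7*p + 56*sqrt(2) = (p - 7)*(p - 8*sqrt(2))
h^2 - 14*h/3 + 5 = (h - 3)*(h - 5/3)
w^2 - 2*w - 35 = (w - 7)*(w + 5)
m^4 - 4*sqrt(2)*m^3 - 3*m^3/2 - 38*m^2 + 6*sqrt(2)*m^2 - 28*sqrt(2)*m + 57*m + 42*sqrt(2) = (m - 3/2)*(m - 7*sqrt(2))*(m + sqrt(2))*(m + 2*sqrt(2))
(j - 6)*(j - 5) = j^2 - 11*j + 30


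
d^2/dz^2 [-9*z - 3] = 0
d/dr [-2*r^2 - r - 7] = -4*r - 1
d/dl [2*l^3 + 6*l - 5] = 6*l^2 + 6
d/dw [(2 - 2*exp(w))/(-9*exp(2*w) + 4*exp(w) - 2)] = (-18*exp(2*w) + 36*exp(w) - 4)*exp(w)/(81*exp(4*w) - 72*exp(3*w) + 52*exp(2*w) - 16*exp(w) + 4)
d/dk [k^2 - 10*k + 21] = 2*k - 10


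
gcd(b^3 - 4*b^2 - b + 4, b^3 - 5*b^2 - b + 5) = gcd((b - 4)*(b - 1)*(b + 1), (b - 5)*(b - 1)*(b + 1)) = b^2 - 1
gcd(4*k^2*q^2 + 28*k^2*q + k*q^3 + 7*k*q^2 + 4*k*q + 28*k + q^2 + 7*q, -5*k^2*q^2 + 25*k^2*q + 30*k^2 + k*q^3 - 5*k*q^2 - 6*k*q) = 1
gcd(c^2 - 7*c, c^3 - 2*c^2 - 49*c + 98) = c - 7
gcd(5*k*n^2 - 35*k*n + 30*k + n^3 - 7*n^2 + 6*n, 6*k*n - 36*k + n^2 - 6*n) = n - 6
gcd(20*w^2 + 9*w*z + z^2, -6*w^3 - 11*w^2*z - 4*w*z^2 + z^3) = 1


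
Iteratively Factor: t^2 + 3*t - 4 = (t + 4)*(t - 1)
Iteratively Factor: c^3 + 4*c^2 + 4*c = (c + 2)*(c^2 + 2*c) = c*(c + 2)*(c + 2)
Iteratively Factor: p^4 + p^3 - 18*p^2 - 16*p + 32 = (p - 1)*(p^3 + 2*p^2 - 16*p - 32) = (p - 1)*(p + 2)*(p^2 - 16) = (p - 1)*(p + 2)*(p + 4)*(p - 4)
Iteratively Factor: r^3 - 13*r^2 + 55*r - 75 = (r - 3)*(r^2 - 10*r + 25) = (r - 5)*(r - 3)*(r - 5)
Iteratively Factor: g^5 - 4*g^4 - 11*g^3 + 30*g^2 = (g - 5)*(g^4 + g^3 - 6*g^2) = (g - 5)*(g - 2)*(g^3 + 3*g^2) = g*(g - 5)*(g - 2)*(g^2 + 3*g) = g^2*(g - 5)*(g - 2)*(g + 3)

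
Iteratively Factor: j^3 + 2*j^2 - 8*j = (j - 2)*(j^2 + 4*j) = j*(j - 2)*(j + 4)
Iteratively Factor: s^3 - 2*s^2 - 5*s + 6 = (s - 1)*(s^2 - s - 6) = (s - 3)*(s - 1)*(s + 2)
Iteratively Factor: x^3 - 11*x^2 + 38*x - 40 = (x - 2)*(x^2 - 9*x + 20) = (x - 4)*(x - 2)*(x - 5)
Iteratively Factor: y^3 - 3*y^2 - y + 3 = (y - 1)*(y^2 - 2*y - 3) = (y - 1)*(y + 1)*(y - 3)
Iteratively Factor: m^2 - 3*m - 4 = (m - 4)*(m + 1)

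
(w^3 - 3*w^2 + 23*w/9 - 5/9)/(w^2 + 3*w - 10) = (9*w^3 - 27*w^2 + 23*w - 5)/(9*(w^2 + 3*w - 10))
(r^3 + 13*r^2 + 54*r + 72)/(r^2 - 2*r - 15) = (r^2 + 10*r + 24)/(r - 5)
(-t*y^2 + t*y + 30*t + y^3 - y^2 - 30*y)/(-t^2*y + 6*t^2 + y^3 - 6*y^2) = (y + 5)/(t + y)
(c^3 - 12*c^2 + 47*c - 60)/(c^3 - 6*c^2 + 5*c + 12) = (c - 5)/(c + 1)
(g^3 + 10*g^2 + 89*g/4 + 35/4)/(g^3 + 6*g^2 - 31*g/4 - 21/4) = (2*g + 5)/(2*g - 3)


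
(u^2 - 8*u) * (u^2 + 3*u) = u^4 - 5*u^3 - 24*u^2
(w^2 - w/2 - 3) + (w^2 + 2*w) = 2*w^2 + 3*w/2 - 3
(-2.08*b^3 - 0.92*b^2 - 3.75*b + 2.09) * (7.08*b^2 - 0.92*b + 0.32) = -14.7264*b^5 - 4.6*b^4 - 26.3692*b^3 + 17.9528*b^2 - 3.1228*b + 0.6688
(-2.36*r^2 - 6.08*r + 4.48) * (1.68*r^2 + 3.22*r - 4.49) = -3.9648*r^4 - 17.8136*r^3 - 1.4548*r^2 + 41.7248*r - 20.1152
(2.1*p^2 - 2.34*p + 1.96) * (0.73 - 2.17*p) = -4.557*p^3 + 6.6108*p^2 - 5.9614*p + 1.4308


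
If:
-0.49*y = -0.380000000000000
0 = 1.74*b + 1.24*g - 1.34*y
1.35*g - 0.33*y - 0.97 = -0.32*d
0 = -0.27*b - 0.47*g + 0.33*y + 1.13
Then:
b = -2.55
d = -14.78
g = 4.41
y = 0.78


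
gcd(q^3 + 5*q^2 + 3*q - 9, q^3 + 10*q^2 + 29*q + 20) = 1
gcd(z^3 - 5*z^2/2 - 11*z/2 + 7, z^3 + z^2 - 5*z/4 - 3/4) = z - 1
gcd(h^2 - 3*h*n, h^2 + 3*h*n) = h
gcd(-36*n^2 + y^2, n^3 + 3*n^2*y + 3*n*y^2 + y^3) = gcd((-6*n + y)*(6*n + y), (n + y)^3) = 1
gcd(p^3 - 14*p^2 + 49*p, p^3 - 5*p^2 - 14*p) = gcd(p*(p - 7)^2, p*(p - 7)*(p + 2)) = p^2 - 7*p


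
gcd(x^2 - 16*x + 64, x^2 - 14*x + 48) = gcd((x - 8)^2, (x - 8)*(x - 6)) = x - 8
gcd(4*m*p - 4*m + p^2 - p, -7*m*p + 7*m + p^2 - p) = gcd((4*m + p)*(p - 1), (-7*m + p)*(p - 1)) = p - 1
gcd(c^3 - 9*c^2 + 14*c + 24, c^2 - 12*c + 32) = c - 4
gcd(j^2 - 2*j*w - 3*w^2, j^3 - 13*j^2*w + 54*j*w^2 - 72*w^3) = -j + 3*w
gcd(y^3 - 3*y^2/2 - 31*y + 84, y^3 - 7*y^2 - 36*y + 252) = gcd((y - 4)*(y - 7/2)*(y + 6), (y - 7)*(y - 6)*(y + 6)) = y + 6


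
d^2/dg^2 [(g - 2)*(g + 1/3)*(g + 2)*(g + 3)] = 12*g^2 + 20*g - 6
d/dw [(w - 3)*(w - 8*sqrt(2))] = 2*w - 8*sqrt(2) - 3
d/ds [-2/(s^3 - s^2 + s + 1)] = 2*(3*s^2 - 2*s + 1)/(s^3 - s^2 + s + 1)^2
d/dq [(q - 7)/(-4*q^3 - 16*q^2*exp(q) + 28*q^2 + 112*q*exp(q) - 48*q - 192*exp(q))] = (-q^3 - 4*q^2*exp(q) + 7*q^2 + 28*q*exp(q) - 12*q + (q - 7)*(4*q^2*exp(q) + 3*q^2 - 20*q*exp(q) - 14*q + 20*exp(q) + 12) - 48*exp(q))/(4*(q^3 + 4*q^2*exp(q) - 7*q^2 - 28*q*exp(q) + 12*q + 48*exp(q))^2)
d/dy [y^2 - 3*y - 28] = 2*y - 3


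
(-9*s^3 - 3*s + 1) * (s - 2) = -9*s^4 + 18*s^3 - 3*s^2 + 7*s - 2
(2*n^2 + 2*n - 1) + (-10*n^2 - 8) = -8*n^2 + 2*n - 9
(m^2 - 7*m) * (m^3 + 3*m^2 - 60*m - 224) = m^5 - 4*m^4 - 81*m^3 + 196*m^2 + 1568*m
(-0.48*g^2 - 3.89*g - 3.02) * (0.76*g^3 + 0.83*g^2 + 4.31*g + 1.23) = -0.3648*g^5 - 3.3548*g^4 - 7.5927*g^3 - 19.8629*g^2 - 17.8009*g - 3.7146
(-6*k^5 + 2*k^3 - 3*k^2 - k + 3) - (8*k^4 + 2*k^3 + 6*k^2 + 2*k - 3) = -6*k^5 - 8*k^4 - 9*k^2 - 3*k + 6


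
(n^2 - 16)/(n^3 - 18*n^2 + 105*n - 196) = (n + 4)/(n^2 - 14*n + 49)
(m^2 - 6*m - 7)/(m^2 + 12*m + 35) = (m^2 - 6*m - 7)/(m^2 + 12*m + 35)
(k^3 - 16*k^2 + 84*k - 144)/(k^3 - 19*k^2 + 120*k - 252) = (k - 4)/(k - 7)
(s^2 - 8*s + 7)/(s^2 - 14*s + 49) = (s - 1)/(s - 7)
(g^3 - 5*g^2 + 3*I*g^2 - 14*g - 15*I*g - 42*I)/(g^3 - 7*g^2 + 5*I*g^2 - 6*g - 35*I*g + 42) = (g + 2)/(g + 2*I)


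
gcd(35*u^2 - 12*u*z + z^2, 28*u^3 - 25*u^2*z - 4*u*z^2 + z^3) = -7*u + z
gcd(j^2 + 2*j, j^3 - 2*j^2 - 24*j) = j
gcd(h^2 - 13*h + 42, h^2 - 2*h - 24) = h - 6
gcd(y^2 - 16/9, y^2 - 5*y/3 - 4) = y + 4/3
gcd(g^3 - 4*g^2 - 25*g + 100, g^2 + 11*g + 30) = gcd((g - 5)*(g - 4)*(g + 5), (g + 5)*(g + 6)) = g + 5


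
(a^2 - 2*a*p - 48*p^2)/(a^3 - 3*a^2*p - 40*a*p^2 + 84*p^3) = (a - 8*p)/(a^2 - 9*a*p + 14*p^2)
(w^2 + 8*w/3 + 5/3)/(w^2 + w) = (w + 5/3)/w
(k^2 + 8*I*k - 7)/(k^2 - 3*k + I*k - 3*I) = (k + 7*I)/(k - 3)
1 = 1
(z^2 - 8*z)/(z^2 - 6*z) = (z - 8)/(z - 6)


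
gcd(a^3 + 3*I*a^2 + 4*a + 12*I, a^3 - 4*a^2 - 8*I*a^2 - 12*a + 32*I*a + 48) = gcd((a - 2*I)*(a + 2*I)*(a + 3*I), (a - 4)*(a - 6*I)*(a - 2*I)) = a - 2*I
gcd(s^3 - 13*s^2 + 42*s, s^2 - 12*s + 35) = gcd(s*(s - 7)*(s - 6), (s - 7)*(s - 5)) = s - 7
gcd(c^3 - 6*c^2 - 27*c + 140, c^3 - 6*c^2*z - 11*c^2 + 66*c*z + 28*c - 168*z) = c^2 - 11*c + 28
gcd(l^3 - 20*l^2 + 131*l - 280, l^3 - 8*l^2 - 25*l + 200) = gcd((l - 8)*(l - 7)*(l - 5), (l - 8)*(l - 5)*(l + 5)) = l^2 - 13*l + 40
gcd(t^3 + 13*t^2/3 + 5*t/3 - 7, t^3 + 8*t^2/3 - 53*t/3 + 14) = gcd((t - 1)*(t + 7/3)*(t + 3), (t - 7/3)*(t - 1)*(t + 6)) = t - 1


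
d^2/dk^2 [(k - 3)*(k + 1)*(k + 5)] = 6*k + 6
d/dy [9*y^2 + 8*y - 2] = 18*y + 8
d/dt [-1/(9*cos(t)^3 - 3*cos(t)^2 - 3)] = (2 - 9*cos(t))*sin(t)*cos(t)/(3*(-3*cos(t)^3 + cos(t)^2 + 1)^2)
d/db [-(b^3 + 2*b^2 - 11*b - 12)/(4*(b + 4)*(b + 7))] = (-b^2 - 14*b + 11)/(4*(b^2 + 14*b + 49))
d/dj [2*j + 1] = 2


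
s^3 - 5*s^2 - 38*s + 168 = (s - 7)*(s - 4)*(s + 6)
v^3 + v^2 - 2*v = v*(v - 1)*(v + 2)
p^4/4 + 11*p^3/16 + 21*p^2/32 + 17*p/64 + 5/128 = (p/2 + 1/4)^2*(p + 1/2)*(p + 5/4)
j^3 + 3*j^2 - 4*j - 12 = (j - 2)*(j + 2)*(j + 3)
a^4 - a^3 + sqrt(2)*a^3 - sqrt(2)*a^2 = a^2*(a - 1)*(a + sqrt(2))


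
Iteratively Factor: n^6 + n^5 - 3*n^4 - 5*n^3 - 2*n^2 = (n)*(n^5 + n^4 - 3*n^3 - 5*n^2 - 2*n) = n*(n + 1)*(n^4 - 3*n^2 - 2*n) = n*(n - 2)*(n + 1)*(n^3 + 2*n^2 + n) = n*(n - 2)*(n + 1)^2*(n^2 + n) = n^2*(n - 2)*(n + 1)^2*(n + 1)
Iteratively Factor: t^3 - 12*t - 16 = (t - 4)*(t^2 + 4*t + 4) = (t - 4)*(t + 2)*(t + 2)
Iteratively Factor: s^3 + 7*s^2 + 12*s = (s + 3)*(s^2 + 4*s) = s*(s + 3)*(s + 4)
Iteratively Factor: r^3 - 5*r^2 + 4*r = (r - 1)*(r^2 - 4*r) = r*(r - 1)*(r - 4)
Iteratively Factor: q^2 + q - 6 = (q - 2)*(q + 3)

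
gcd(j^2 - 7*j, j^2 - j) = j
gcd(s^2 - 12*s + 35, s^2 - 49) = s - 7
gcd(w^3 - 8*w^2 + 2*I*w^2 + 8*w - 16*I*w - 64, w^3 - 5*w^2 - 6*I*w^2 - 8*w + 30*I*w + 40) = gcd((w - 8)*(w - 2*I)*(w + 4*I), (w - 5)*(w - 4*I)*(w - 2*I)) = w - 2*I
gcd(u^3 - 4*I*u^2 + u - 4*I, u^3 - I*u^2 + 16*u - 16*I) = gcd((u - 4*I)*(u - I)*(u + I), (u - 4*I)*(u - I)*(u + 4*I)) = u^2 - 5*I*u - 4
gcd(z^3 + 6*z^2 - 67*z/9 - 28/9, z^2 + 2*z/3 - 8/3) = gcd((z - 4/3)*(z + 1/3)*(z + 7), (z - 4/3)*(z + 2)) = z - 4/3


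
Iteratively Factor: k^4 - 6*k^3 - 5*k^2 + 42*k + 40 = (k - 5)*(k^3 - k^2 - 10*k - 8) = (k - 5)*(k + 1)*(k^2 - 2*k - 8) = (k - 5)*(k + 1)*(k + 2)*(k - 4)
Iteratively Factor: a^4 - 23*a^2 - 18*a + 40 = (a + 2)*(a^3 - 2*a^2 - 19*a + 20) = (a - 5)*(a + 2)*(a^2 + 3*a - 4) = (a - 5)*(a + 2)*(a + 4)*(a - 1)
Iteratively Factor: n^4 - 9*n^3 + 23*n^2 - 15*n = (n - 3)*(n^3 - 6*n^2 + 5*n) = n*(n - 3)*(n^2 - 6*n + 5) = n*(n - 5)*(n - 3)*(n - 1)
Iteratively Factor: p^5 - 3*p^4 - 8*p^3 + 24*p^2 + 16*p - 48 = (p + 2)*(p^4 - 5*p^3 + 2*p^2 + 20*p - 24) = (p + 2)^2*(p^3 - 7*p^2 + 16*p - 12) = (p - 2)*(p + 2)^2*(p^2 - 5*p + 6) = (p - 2)^2*(p + 2)^2*(p - 3)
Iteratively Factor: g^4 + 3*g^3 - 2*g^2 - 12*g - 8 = (g + 2)*(g^3 + g^2 - 4*g - 4) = (g + 2)^2*(g^2 - g - 2) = (g - 2)*(g + 2)^2*(g + 1)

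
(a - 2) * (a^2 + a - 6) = a^3 - a^2 - 8*a + 12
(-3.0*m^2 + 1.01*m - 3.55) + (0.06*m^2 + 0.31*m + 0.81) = -2.94*m^2 + 1.32*m - 2.74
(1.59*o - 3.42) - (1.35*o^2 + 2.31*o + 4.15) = -1.35*o^2 - 0.72*o - 7.57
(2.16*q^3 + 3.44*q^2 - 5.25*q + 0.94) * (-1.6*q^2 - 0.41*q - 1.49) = -3.456*q^5 - 6.3896*q^4 + 3.7712*q^3 - 4.4771*q^2 + 7.4371*q - 1.4006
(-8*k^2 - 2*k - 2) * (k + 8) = -8*k^3 - 66*k^2 - 18*k - 16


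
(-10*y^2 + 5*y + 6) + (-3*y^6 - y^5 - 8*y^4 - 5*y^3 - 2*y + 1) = -3*y^6 - y^5 - 8*y^4 - 5*y^3 - 10*y^2 + 3*y + 7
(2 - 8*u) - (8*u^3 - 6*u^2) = -8*u^3 + 6*u^2 - 8*u + 2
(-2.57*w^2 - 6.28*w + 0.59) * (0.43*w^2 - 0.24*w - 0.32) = -1.1051*w^4 - 2.0836*w^3 + 2.5833*w^2 + 1.868*w - 0.1888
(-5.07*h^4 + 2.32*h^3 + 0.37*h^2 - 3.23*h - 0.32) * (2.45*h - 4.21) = -12.4215*h^5 + 27.0287*h^4 - 8.8607*h^3 - 9.4712*h^2 + 12.8143*h + 1.3472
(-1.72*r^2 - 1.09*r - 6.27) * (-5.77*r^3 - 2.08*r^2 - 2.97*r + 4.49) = 9.9244*r^5 + 9.8669*r^4 + 43.5535*r^3 + 8.5561*r^2 + 13.7278*r - 28.1523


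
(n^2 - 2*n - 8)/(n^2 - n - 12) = (n + 2)/(n + 3)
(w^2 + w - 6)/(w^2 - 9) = (w - 2)/(w - 3)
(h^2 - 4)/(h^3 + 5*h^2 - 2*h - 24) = (h + 2)/(h^2 + 7*h + 12)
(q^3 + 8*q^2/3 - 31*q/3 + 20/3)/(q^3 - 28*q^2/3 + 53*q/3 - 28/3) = (q + 5)/(q - 7)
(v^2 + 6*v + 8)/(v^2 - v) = (v^2 + 6*v + 8)/(v*(v - 1))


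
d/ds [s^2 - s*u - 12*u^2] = 2*s - u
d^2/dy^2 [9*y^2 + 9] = 18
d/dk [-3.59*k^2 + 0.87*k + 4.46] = 0.87 - 7.18*k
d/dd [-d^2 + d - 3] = 1 - 2*d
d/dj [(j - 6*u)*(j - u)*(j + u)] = 3*j^2 - 12*j*u - u^2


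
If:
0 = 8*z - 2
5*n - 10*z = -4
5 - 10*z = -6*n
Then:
No Solution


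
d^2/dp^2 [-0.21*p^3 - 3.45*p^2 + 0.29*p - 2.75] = -1.26*p - 6.9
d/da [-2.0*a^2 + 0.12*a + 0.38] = 0.12 - 4.0*a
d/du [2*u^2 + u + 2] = 4*u + 1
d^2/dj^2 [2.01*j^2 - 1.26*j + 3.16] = 4.02000000000000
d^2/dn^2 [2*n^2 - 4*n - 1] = 4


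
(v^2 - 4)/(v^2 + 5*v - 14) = (v + 2)/(v + 7)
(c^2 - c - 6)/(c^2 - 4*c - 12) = (c - 3)/(c - 6)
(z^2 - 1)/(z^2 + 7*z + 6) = (z - 1)/(z + 6)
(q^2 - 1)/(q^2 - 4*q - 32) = (1 - q^2)/(-q^2 + 4*q + 32)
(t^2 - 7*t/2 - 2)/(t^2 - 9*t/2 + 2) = (2*t + 1)/(2*t - 1)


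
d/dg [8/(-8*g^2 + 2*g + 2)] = 4*(8*g - 1)/(-4*g^2 + g + 1)^2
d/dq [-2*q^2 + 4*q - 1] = 4 - 4*q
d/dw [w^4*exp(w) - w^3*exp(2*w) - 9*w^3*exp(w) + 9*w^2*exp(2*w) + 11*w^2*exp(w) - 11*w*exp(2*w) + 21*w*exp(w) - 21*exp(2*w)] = (w^4 - 2*w^3*exp(w) - 5*w^3 + 15*w^2*exp(w) - 16*w^2 - 4*w*exp(w) + 43*w - 53*exp(w) + 21)*exp(w)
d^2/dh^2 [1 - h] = 0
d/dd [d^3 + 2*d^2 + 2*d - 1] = 3*d^2 + 4*d + 2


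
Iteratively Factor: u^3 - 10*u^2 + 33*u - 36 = (u - 3)*(u^2 - 7*u + 12) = (u - 3)^2*(u - 4)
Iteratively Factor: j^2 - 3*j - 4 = (j - 4)*(j + 1)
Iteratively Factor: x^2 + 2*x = (x)*(x + 2)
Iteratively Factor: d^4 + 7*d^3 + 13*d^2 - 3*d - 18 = (d - 1)*(d^3 + 8*d^2 + 21*d + 18) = (d - 1)*(d + 3)*(d^2 + 5*d + 6) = (d - 1)*(d + 3)^2*(d + 2)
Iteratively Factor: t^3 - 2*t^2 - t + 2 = (t - 1)*(t^2 - t - 2) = (t - 2)*(t - 1)*(t + 1)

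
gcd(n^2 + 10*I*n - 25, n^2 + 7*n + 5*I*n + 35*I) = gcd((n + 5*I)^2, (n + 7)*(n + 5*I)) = n + 5*I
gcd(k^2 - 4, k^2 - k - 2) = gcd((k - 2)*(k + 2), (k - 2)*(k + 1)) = k - 2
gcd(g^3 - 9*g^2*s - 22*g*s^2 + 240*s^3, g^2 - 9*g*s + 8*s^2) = -g + 8*s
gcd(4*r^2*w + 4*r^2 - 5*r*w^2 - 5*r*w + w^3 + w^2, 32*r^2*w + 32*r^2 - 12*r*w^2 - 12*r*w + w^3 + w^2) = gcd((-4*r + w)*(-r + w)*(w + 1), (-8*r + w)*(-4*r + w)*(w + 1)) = 4*r*w + 4*r - w^2 - w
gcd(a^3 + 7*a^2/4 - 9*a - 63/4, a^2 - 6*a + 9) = a - 3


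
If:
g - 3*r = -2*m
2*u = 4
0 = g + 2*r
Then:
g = -2*r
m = 5*r/2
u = 2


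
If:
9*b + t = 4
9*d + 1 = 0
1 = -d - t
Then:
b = 44/81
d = -1/9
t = -8/9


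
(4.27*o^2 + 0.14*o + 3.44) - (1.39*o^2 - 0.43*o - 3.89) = 2.88*o^2 + 0.57*o + 7.33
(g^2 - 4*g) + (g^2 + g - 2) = 2*g^2 - 3*g - 2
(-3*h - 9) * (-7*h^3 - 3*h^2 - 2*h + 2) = 21*h^4 + 72*h^3 + 33*h^2 + 12*h - 18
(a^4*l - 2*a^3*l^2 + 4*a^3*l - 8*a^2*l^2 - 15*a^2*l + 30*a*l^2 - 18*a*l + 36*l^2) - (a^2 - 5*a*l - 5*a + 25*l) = a^4*l - 2*a^3*l^2 + 4*a^3*l - 8*a^2*l^2 - 15*a^2*l - a^2 + 30*a*l^2 - 13*a*l + 5*a + 36*l^2 - 25*l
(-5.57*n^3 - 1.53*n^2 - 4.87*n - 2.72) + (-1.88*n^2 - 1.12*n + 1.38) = -5.57*n^3 - 3.41*n^2 - 5.99*n - 1.34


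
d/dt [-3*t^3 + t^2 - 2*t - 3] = -9*t^2 + 2*t - 2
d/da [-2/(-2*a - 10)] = -1/(a + 5)^2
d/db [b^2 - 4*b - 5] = 2*b - 4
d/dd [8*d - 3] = 8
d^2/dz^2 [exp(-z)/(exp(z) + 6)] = ((exp(z) + 6)^2 + (exp(z) + 6)*exp(z) + 2*exp(2*z))*exp(-z)/(exp(z) + 6)^3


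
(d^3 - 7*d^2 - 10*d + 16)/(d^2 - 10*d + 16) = (d^2 + d - 2)/(d - 2)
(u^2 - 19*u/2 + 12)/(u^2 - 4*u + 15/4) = 2*(u - 8)/(2*u - 5)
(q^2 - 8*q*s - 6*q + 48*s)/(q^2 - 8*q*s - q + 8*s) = (q - 6)/(q - 1)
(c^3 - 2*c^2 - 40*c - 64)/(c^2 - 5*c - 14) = (c^2 - 4*c - 32)/(c - 7)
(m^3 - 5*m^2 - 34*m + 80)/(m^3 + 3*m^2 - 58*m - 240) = (m - 2)/(m + 6)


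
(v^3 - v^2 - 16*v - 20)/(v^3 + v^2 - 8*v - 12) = (v - 5)/(v - 3)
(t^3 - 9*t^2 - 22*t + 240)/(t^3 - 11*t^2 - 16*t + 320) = (t - 6)/(t - 8)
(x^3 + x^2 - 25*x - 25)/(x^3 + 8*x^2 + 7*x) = (x^2 - 25)/(x*(x + 7))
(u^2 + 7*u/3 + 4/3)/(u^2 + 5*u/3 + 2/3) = (3*u + 4)/(3*u + 2)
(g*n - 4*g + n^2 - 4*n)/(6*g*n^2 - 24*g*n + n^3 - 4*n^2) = (g + n)/(n*(6*g + n))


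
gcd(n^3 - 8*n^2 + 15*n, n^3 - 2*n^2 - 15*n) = n^2 - 5*n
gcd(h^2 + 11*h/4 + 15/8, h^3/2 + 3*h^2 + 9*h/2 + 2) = 1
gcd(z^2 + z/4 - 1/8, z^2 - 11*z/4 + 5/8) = z - 1/4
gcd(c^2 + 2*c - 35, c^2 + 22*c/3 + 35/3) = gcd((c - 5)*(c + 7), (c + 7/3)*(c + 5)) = 1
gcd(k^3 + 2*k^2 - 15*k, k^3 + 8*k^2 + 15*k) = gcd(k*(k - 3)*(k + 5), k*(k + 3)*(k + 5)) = k^2 + 5*k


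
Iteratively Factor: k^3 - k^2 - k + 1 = (k - 1)*(k^2 - 1) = (k - 1)*(k + 1)*(k - 1)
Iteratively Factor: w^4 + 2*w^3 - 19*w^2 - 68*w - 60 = (w + 3)*(w^3 - w^2 - 16*w - 20) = (w - 5)*(w + 3)*(w^2 + 4*w + 4) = (w - 5)*(w + 2)*(w + 3)*(w + 2)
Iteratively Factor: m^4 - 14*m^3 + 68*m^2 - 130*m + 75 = (m - 3)*(m^3 - 11*m^2 + 35*m - 25) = (m - 3)*(m - 1)*(m^2 - 10*m + 25) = (m - 5)*(m - 3)*(m - 1)*(m - 5)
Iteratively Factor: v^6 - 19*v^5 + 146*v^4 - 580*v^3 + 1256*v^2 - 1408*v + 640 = (v - 4)*(v^5 - 15*v^4 + 86*v^3 - 236*v^2 + 312*v - 160) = (v - 4)*(v - 2)*(v^4 - 13*v^3 + 60*v^2 - 116*v + 80) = (v - 5)*(v - 4)*(v - 2)*(v^3 - 8*v^2 + 20*v - 16) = (v - 5)*(v - 4)*(v - 2)^2*(v^2 - 6*v + 8) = (v - 5)*(v - 4)*(v - 2)^3*(v - 4)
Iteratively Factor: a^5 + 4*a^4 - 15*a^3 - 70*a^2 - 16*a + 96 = (a - 1)*(a^4 + 5*a^3 - 10*a^2 - 80*a - 96) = (a - 1)*(a + 3)*(a^3 + 2*a^2 - 16*a - 32) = (a - 1)*(a + 2)*(a + 3)*(a^2 - 16) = (a - 4)*(a - 1)*(a + 2)*(a + 3)*(a + 4)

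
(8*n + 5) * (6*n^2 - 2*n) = 48*n^3 + 14*n^2 - 10*n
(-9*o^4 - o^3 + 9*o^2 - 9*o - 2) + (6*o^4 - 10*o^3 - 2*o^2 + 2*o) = -3*o^4 - 11*o^3 + 7*o^2 - 7*o - 2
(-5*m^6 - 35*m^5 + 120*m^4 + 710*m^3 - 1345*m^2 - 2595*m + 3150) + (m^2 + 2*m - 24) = -5*m^6 - 35*m^5 + 120*m^4 + 710*m^3 - 1344*m^2 - 2593*m + 3126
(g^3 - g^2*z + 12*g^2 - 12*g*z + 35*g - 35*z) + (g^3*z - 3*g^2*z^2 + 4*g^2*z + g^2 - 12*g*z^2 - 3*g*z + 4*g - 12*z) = g^3*z + g^3 - 3*g^2*z^2 + 3*g^2*z + 13*g^2 - 12*g*z^2 - 15*g*z + 39*g - 47*z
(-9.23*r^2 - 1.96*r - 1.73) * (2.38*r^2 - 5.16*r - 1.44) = -21.9674*r^4 + 42.962*r^3 + 19.2874*r^2 + 11.7492*r + 2.4912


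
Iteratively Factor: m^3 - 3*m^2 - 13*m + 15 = (m - 1)*(m^2 - 2*m - 15) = (m - 1)*(m + 3)*(m - 5)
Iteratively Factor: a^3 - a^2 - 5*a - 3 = (a + 1)*(a^2 - 2*a - 3) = (a - 3)*(a + 1)*(a + 1)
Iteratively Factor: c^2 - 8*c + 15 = (c - 5)*(c - 3)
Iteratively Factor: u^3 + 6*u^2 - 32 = (u - 2)*(u^2 + 8*u + 16) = (u - 2)*(u + 4)*(u + 4)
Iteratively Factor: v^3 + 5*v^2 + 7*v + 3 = (v + 1)*(v^2 + 4*v + 3) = (v + 1)^2*(v + 3)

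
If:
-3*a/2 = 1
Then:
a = -2/3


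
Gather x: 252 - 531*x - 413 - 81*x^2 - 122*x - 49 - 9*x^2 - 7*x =-90*x^2 - 660*x - 210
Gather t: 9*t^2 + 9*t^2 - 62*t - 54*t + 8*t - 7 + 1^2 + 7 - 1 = 18*t^2 - 108*t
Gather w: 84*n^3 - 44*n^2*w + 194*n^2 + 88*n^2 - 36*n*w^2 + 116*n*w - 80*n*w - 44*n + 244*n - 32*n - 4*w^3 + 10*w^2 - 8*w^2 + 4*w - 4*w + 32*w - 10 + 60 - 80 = 84*n^3 + 282*n^2 + 168*n - 4*w^3 + w^2*(2 - 36*n) + w*(-44*n^2 + 36*n + 32) - 30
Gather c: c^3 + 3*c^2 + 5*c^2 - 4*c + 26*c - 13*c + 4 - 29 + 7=c^3 + 8*c^2 + 9*c - 18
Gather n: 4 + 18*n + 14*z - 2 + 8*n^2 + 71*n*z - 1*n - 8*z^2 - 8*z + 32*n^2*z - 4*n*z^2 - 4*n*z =n^2*(32*z + 8) + n*(-4*z^2 + 67*z + 17) - 8*z^2 + 6*z + 2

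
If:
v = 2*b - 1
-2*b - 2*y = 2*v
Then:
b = 1/3 - y/3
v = -2*y/3 - 1/3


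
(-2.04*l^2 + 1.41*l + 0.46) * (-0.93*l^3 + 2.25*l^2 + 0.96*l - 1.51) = 1.8972*l^5 - 5.9013*l^4 + 0.7863*l^3 + 5.469*l^2 - 1.6875*l - 0.6946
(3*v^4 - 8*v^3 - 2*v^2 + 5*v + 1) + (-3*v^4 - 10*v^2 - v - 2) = -8*v^3 - 12*v^2 + 4*v - 1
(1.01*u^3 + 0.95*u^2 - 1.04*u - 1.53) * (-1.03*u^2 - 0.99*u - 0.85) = -1.0403*u^5 - 1.9784*u^4 - 0.7278*u^3 + 1.798*u^2 + 2.3987*u + 1.3005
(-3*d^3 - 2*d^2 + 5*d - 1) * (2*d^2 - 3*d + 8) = -6*d^5 + 5*d^4 - 8*d^3 - 33*d^2 + 43*d - 8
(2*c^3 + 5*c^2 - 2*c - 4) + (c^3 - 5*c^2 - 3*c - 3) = 3*c^3 - 5*c - 7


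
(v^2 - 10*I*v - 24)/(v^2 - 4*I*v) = (v - 6*I)/v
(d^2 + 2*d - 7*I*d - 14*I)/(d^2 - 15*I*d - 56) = (d + 2)/(d - 8*I)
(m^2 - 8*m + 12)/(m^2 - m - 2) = (m - 6)/(m + 1)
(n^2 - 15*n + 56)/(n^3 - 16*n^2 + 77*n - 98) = (n - 8)/(n^2 - 9*n + 14)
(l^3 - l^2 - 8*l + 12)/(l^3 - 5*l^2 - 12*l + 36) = (l - 2)/(l - 6)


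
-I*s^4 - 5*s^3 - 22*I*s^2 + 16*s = s*(s - 8*I)*(s + 2*I)*(-I*s + 1)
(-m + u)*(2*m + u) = -2*m^2 + m*u + u^2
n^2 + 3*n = n*(n + 3)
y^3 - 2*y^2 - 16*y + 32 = (y - 4)*(y - 2)*(y + 4)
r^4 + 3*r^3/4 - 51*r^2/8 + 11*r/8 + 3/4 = (r - 2)*(r - 1/2)*(r + 1/4)*(r + 3)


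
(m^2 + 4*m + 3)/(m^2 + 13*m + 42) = (m^2 + 4*m + 3)/(m^2 + 13*m + 42)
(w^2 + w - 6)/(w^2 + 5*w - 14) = (w + 3)/(w + 7)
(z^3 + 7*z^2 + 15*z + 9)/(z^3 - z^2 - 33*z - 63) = (z + 1)/(z - 7)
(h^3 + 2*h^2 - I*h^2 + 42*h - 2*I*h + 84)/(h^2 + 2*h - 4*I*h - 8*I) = (h^2 - I*h + 42)/(h - 4*I)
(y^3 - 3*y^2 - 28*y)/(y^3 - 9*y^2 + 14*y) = (y + 4)/(y - 2)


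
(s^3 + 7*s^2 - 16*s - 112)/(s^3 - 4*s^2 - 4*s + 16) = (s^2 + 11*s + 28)/(s^2 - 4)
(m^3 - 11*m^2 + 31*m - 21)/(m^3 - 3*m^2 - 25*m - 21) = (m^2 - 4*m + 3)/(m^2 + 4*m + 3)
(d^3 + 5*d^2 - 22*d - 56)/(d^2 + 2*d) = d + 3 - 28/d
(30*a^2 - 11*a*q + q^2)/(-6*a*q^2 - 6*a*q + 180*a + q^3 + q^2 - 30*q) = (-5*a + q)/(q^2 + q - 30)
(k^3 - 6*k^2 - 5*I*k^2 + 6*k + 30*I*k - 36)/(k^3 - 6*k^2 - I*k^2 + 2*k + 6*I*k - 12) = (k - 6*I)/(k - 2*I)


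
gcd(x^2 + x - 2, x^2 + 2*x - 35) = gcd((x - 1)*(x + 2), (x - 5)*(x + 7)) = 1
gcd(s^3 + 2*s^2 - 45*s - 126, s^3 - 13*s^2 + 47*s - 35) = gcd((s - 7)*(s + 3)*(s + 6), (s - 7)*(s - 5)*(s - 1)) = s - 7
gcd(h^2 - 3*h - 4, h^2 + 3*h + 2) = h + 1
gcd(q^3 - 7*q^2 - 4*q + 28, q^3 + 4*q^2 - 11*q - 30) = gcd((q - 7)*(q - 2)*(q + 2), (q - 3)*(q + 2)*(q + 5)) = q + 2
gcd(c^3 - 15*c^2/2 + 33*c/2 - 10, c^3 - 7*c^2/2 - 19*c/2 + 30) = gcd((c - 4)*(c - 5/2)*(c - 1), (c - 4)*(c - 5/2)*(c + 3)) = c^2 - 13*c/2 + 10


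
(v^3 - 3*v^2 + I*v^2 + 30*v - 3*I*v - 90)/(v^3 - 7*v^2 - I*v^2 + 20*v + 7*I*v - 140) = (v^2 + v*(-3 + 6*I) - 18*I)/(v^2 + v*(-7 + 4*I) - 28*I)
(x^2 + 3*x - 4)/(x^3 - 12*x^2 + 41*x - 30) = (x + 4)/(x^2 - 11*x + 30)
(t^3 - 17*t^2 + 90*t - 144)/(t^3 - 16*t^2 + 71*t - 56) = (t^2 - 9*t + 18)/(t^2 - 8*t + 7)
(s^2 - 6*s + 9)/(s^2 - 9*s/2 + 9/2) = 2*(s - 3)/(2*s - 3)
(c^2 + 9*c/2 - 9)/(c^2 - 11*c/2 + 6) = (c + 6)/(c - 4)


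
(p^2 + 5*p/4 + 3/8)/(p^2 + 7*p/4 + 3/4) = (p + 1/2)/(p + 1)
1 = 1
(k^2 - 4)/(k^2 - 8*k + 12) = (k + 2)/(k - 6)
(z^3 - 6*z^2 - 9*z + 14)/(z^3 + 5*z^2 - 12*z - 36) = (z^2 - 8*z + 7)/(z^2 + 3*z - 18)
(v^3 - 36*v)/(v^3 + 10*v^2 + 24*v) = (v - 6)/(v + 4)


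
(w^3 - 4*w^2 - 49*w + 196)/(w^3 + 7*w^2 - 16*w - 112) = (w - 7)/(w + 4)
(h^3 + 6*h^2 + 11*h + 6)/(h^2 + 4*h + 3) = h + 2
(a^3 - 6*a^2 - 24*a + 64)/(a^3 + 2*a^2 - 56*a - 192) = (a - 2)/(a + 6)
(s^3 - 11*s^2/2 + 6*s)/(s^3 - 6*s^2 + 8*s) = (s - 3/2)/(s - 2)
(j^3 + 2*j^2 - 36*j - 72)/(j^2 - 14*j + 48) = (j^2 + 8*j + 12)/(j - 8)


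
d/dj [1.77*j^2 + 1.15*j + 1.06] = 3.54*j + 1.15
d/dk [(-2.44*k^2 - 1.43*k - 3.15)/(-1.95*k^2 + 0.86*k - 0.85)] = (-4.8869*k^2 - 8.137*k + 3.9245)/(3.8025*k^4 - 3.354*k^3 + 4.0546*k^2 - 1.462*k + 0.7225)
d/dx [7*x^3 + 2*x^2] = x*(21*x + 4)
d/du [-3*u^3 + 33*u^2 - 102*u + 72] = -9*u^2 + 66*u - 102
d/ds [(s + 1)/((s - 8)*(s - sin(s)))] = ((s - 8)*(s + 1)*(cos(s) - 1) + (s - 8)*(s - sin(s)) - (s + 1)*(s - sin(s)))/((s - 8)^2*(s - sin(s))^2)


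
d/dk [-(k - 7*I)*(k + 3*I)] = -2*k + 4*I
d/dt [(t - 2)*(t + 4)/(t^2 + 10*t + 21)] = 2*(4*t^2 + 29*t + 61)/(t^4 + 20*t^3 + 142*t^2 + 420*t + 441)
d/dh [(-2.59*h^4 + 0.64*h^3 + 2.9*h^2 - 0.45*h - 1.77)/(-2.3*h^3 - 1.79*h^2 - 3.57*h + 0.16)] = (5.957*h^6 + 9.2722*h^5 + 33.2633*h^4 - 8.2972*h^3 - 23.0643*h^2 - 5.4086*h - 6.3909)/(5.29*h^6 + 8.234*h^5 + 19.6261*h^4 + 12.0446*h^3 + 12.1721*h^2 - 1.1424*h + 0.0256)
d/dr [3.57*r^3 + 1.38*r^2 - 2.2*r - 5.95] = 10.71*r^2 + 2.76*r - 2.2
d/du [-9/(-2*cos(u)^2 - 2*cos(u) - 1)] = 18*(sin(u) + sin(2*u))/(2*cos(u) + cos(2*u) + 2)^2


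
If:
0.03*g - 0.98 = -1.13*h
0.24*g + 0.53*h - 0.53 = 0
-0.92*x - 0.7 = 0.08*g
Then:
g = 0.31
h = 0.86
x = -0.79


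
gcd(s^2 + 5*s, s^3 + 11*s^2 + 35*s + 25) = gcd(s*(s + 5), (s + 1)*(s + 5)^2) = s + 5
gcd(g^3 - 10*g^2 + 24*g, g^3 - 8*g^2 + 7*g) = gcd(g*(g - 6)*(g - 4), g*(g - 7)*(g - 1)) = g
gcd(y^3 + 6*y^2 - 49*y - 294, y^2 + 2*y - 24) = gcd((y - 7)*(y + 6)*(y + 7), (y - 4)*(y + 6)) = y + 6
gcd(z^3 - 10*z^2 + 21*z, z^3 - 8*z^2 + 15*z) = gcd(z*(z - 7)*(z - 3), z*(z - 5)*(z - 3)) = z^2 - 3*z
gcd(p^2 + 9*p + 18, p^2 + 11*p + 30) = p + 6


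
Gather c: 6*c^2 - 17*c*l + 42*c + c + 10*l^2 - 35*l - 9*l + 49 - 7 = 6*c^2 + c*(43 - 17*l) + 10*l^2 - 44*l + 42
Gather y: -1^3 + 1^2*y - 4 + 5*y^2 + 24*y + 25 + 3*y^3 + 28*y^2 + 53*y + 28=3*y^3 + 33*y^2 + 78*y + 48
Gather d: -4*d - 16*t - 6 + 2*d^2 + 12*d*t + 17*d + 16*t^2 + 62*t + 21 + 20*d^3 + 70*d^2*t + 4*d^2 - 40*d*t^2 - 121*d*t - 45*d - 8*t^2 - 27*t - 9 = 20*d^3 + d^2*(70*t + 6) + d*(-40*t^2 - 109*t - 32) + 8*t^2 + 19*t + 6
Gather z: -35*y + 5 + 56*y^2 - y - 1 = 56*y^2 - 36*y + 4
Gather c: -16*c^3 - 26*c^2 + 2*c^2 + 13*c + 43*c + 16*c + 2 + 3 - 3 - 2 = -16*c^3 - 24*c^2 + 72*c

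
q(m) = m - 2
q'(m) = 1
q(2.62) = 0.62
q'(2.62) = 1.00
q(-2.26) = -4.26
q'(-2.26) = 1.00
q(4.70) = 2.70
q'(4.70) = 1.00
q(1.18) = -0.82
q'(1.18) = 1.00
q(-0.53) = -2.53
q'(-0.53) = 1.00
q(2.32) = 0.32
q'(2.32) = 1.00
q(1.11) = -0.89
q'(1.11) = 1.00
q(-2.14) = -4.14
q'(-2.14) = 1.00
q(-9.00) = -11.00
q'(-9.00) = 1.00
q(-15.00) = -17.00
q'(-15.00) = 1.00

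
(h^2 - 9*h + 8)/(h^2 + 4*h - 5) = (h - 8)/(h + 5)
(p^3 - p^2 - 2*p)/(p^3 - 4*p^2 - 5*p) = (p - 2)/(p - 5)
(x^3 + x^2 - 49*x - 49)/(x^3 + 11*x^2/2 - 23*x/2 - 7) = 2*(x^2 - 6*x - 7)/(2*x^2 - 3*x - 2)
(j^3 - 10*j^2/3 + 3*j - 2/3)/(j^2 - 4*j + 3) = (3*j^2 - 7*j + 2)/(3*(j - 3))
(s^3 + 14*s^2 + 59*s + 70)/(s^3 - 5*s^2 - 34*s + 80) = (s^2 + 9*s + 14)/(s^2 - 10*s + 16)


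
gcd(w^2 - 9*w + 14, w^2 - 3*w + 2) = w - 2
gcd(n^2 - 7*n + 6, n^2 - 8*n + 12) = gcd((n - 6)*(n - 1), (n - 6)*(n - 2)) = n - 6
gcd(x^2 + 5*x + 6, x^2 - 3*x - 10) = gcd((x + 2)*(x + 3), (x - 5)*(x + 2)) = x + 2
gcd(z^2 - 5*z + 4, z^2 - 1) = z - 1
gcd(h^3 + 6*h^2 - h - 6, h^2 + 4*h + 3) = h + 1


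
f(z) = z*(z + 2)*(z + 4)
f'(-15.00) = 503.00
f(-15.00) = -2145.00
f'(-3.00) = -1.00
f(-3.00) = 3.00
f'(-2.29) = -3.75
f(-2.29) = 1.14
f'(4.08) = 106.90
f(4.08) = 200.44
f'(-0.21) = 5.61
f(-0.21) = -1.42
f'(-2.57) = -3.03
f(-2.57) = 2.09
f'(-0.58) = 2.05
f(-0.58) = -2.82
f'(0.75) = 18.69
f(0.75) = 9.80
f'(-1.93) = -3.99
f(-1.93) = -0.28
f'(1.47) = 32.12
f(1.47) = 27.90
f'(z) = z*(z + 2) + z*(z + 4) + (z + 2)*(z + 4) = 3*z^2 + 12*z + 8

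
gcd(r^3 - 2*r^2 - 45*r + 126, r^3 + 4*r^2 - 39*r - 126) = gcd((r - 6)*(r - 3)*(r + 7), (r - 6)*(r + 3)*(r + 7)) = r^2 + r - 42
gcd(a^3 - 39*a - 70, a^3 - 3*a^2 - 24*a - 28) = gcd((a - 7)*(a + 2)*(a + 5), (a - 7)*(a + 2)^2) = a^2 - 5*a - 14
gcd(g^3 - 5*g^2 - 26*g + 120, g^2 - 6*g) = g - 6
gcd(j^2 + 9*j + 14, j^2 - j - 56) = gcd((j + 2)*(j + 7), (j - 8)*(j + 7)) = j + 7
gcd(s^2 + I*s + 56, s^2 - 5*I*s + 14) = s - 7*I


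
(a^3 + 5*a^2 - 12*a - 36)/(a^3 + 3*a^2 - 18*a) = (a + 2)/a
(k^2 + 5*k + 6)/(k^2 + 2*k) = (k + 3)/k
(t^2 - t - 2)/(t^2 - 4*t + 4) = (t + 1)/(t - 2)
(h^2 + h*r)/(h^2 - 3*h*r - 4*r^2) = h/(h - 4*r)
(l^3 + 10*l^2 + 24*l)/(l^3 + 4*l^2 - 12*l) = (l + 4)/(l - 2)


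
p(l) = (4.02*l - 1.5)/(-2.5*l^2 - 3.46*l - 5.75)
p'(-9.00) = 0.03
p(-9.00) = 0.21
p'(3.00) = 0.03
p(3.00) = -0.27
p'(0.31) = -0.59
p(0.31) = 0.04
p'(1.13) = -0.14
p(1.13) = -0.24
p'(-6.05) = 0.07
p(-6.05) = 0.34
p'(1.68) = -0.04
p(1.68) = -0.28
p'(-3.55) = 0.20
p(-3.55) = 0.63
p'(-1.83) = 0.31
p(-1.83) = 1.14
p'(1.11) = -0.15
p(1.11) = -0.23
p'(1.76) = -0.03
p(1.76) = -0.28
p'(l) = (4.02*l - 1.5)*(5.0*l + 3.46)/(-2.5*l^2 - 3.46*l - 5.75)^2 + 4.02/(-2.5*l^2 - 3.46*l - 5.75)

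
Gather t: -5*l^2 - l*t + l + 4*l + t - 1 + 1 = -5*l^2 + 5*l + t*(1 - l)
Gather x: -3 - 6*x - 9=-6*x - 12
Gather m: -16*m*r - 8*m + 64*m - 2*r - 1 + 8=m*(56 - 16*r) - 2*r + 7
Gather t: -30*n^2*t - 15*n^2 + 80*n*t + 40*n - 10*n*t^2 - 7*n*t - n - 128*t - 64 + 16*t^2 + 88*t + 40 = -15*n^2 + 39*n + t^2*(16 - 10*n) + t*(-30*n^2 + 73*n - 40) - 24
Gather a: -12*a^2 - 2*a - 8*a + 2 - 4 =-12*a^2 - 10*a - 2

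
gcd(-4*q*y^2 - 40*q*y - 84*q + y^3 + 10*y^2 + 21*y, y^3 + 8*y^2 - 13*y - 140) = y + 7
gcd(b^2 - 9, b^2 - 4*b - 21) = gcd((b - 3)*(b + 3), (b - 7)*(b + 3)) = b + 3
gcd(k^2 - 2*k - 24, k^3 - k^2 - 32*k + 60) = 1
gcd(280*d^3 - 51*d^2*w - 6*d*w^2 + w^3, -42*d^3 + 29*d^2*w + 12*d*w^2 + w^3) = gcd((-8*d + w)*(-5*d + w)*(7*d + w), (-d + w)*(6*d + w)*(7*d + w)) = 7*d + w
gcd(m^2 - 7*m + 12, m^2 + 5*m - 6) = 1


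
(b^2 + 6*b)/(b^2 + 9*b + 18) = b/(b + 3)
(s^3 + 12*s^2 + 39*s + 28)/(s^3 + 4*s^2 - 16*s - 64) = (s^2 + 8*s + 7)/(s^2 - 16)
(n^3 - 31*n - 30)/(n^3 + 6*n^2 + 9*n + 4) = (n^2 - n - 30)/(n^2 + 5*n + 4)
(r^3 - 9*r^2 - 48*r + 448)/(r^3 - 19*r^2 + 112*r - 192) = (r + 7)/(r - 3)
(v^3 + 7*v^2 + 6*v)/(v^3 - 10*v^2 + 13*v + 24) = v*(v + 6)/(v^2 - 11*v + 24)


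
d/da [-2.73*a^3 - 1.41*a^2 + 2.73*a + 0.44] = -8.19*a^2 - 2.82*a + 2.73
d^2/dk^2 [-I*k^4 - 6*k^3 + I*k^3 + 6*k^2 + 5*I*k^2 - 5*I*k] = -12*I*k^2 + 6*k*(-6 + I) + 12 + 10*I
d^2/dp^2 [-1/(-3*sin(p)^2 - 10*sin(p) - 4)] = 2*(-18*sin(p)^4 - 45*sin(p)^3 + sin(p)^2 + 110*sin(p) + 88)/(3*sin(p)^2 + 10*sin(p) + 4)^3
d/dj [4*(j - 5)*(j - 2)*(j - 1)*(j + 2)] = 16*j^3 - 72*j^2 + 8*j + 96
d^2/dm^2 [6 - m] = 0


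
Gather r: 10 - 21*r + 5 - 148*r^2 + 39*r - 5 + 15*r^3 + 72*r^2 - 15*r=15*r^3 - 76*r^2 + 3*r + 10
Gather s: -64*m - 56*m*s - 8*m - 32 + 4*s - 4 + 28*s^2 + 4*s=-72*m + 28*s^2 + s*(8 - 56*m) - 36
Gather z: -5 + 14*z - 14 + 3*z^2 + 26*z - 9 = 3*z^2 + 40*z - 28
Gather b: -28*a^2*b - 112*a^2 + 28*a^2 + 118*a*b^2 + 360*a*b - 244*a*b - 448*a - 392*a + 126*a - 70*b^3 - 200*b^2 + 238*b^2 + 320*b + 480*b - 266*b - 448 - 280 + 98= -84*a^2 - 714*a - 70*b^3 + b^2*(118*a + 38) + b*(-28*a^2 + 116*a + 534) - 630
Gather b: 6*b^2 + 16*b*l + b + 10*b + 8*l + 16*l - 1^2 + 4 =6*b^2 + b*(16*l + 11) + 24*l + 3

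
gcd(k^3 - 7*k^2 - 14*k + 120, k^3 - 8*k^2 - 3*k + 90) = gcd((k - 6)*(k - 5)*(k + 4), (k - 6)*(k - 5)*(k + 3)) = k^2 - 11*k + 30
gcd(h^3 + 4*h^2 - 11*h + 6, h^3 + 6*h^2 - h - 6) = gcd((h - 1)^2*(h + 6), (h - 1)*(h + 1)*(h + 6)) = h^2 + 5*h - 6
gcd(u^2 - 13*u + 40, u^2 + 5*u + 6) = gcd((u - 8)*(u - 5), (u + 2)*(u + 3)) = 1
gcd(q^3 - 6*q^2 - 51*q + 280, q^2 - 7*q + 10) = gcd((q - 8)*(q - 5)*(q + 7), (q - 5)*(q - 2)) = q - 5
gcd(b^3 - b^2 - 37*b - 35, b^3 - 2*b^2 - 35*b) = b^2 - 2*b - 35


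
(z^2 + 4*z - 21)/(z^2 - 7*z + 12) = (z + 7)/(z - 4)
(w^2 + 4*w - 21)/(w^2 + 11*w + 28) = (w - 3)/(w + 4)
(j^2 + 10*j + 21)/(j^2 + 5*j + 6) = (j + 7)/(j + 2)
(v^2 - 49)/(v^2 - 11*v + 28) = (v + 7)/(v - 4)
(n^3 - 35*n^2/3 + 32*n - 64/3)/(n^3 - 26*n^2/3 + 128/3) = (n - 1)/(n + 2)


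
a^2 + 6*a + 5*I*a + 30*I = (a + 6)*(a + 5*I)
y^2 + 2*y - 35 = (y - 5)*(y + 7)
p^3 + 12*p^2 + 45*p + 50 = (p + 2)*(p + 5)^2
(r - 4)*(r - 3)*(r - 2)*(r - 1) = r^4 - 10*r^3 + 35*r^2 - 50*r + 24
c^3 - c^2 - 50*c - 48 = (c - 8)*(c + 1)*(c + 6)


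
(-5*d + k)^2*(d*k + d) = 25*d^3*k + 25*d^3 - 10*d^2*k^2 - 10*d^2*k + d*k^3 + d*k^2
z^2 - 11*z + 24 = (z - 8)*(z - 3)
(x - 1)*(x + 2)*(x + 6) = x^3 + 7*x^2 + 4*x - 12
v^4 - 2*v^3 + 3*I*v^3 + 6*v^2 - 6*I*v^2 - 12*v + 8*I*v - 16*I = (v - 2)*(v - 2*I)*(v + I)*(v + 4*I)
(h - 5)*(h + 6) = h^2 + h - 30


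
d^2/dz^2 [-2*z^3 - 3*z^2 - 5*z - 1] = -12*z - 6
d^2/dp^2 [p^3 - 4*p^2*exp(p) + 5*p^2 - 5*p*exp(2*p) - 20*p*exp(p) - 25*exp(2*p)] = -4*p^2*exp(p) - 20*p*exp(2*p) - 36*p*exp(p) + 6*p - 120*exp(2*p) - 48*exp(p) + 10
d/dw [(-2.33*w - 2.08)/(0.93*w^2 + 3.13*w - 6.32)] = (2.1669*w^2 + 3.8688*w + 21.236)/(0.8649*w^4 + 5.8218*w^3 - 1.9583*w^2 - 39.5632*w + 39.9424)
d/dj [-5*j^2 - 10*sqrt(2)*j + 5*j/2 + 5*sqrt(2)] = -10*j - 10*sqrt(2) + 5/2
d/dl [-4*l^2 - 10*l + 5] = -8*l - 10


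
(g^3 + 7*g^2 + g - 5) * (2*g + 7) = 2*g^4 + 21*g^3 + 51*g^2 - 3*g - 35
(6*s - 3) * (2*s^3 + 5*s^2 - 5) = 12*s^4 + 24*s^3 - 15*s^2 - 30*s + 15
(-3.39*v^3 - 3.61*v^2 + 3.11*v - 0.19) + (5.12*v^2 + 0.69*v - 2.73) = -3.39*v^3 + 1.51*v^2 + 3.8*v - 2.92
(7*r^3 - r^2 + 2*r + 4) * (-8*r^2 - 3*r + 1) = -56*r^5 - 13*r^4 - 6*r^3 - 39*r^2 - 10*r + 4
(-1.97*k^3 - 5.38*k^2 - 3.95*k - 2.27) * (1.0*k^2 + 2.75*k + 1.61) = -1.97*k^5 - 10.7975*k^4 - 21.9167*k^3 - 21.7943*k^2 - 12.602*k - 3.6547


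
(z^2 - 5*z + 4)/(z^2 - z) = (z - 4)/z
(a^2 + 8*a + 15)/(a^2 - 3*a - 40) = (a + 3)/(a - 8)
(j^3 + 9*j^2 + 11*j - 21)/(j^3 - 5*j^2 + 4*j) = (j^2 + 10*j + 21)/(j*(j - 4))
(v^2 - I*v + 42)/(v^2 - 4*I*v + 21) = (v + 6*I)/(v + 3*I)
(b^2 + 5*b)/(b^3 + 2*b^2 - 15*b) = 1/(b - 3)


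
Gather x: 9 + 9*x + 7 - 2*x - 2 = 7*x + 14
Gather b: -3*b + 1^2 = 1 - 3*b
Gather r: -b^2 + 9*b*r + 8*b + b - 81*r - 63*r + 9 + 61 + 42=-b^2 + 9*b + r*(9*b - 144) + 112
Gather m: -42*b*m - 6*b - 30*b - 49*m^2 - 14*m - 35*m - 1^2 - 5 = -36*b - 49*m^2 + m*(-42*b - 49) - 6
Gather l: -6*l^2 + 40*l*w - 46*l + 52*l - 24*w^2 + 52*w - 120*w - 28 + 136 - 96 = -6*l^2 + l*(40*w + 6) - 24*w^2 - 68*w + 12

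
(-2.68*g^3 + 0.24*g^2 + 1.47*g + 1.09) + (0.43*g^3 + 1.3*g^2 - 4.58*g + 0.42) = -2.25*g^3 + 1.54*g^2 - 3.11*g + 1.51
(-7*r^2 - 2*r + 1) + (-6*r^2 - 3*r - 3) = -13*r^2 - 5*r - 2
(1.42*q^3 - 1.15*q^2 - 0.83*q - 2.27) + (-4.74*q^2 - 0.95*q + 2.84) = 1.42*q^3 - 5.89*q^2 - 1.78*q + 0.57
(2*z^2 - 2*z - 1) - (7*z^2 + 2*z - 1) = -5*z^2 - 4*z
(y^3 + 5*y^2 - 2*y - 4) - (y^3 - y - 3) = 5*y^2 - y - 1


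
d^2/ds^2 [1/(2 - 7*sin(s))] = 7*(7*sin(s)^2 + 2*sin(s) - 14)/(7*sin(s) - 2)^3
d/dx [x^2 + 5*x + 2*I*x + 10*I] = 2*x + 5 + 2*I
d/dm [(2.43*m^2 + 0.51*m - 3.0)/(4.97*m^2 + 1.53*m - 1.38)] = (1.1832*m^2 + 23.1132*m + 3.8862)/(24.7009*m^4 + 15.2082*m^3 - 11.3763*m^2 - 4.2228*m + 1.9044)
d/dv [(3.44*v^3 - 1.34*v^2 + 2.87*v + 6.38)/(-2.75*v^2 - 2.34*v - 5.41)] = (-9.46*v^4 - 16.0992*v^3 - 44.8031*v^2 + 49.5888*v - 0.597500000000004)/(7.5625*v^4 + 12.87*v^3 + 35.2306*v^2 + 25.3188*v + 29.2681)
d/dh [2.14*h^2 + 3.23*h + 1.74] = 4.28*h + 3.23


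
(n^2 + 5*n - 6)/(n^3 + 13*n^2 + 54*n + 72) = (n - 1)/(n^2 + 7*n + 12)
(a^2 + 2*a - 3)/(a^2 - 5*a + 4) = (a + 3)/(a - 4)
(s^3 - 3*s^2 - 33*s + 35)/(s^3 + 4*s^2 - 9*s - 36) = (s^3 - 3*s^2 - 33*s + 35)/(s^3 + 4*s^2 - 9*s - 36)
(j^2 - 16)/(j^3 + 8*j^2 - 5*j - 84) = (j - 4)/(j^2 + 4*j - 21)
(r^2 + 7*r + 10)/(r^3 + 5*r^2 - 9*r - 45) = (r + 2)/(r^2 - 9)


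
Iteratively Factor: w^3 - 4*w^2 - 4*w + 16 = (w + 2)*(w^2 - 6*w + 8) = (w - 4)*(w + 2)*(w - 2)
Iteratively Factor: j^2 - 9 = (j - 3)*(j + 3)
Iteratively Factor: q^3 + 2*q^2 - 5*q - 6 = (q + 3)*(q^2 - q - 2) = (q - 2)*(q + 3)*(q + 1)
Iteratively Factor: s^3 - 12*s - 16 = (s - 4)*(s^2 + 4*s + 4) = (s - 4)*(s + 2)*(s + 2)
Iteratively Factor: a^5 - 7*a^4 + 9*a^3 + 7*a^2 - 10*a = (a - 1)*(a^4 - 6*a^3 + 3*a^2 + 10*a) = (a - 1)*(a + 1)*(a^3 - 7*a^2 + 10*a) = (a - 2)*(a - 1)*(a + 1)*(a^2 - 5*a) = a*(a - 2)*(a - 1)*(a + 1)*(a - 5)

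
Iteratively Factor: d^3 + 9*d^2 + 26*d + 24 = (d + 4)*(d^2 + 5*d + 6) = (d + 2)*(d + 4)*(d + 3)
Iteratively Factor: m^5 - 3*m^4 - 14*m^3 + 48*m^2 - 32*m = (m - 2)*(m^4 - m^3 - 16*m^2 + 16*m) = m*(m - 2)*(m^3 - m^2 - 16*m + 16) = m*(m - 2)*(m - 1)*(m^2 - 16) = m*(m - 4)*(m - 2)*(m - 1)*(m + 4)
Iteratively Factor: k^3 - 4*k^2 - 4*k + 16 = (k - 4)*(k^2 - 4) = (k - 4)*(k + 2)*(k - 2)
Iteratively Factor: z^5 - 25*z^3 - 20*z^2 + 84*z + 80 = (z - 2)*(z^4 + 2*z^3 - 21*z^2 - 62*z - 40) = (z - 5)*(z - 2)*(z^3 + 7*z^2 + 14*z + 8) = (z - 5)*(z - 2)*(z + 2)*(z^2 + 5*z + 4) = (z - 5)*(z - 2)*(z + 1)*(z + 2)*(z + 4)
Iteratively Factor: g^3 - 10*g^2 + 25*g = (g - 5)*(g^2 - 5*g) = (g - 5)^2*(g)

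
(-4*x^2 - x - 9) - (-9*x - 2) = -4*x^2 + 8*x - 7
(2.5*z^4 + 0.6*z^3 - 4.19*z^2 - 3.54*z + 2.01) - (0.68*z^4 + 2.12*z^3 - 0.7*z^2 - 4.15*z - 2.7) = 1.82*z^4 - 1.52*z^3 - 3.49*z^2 + 0.61*z + 4.71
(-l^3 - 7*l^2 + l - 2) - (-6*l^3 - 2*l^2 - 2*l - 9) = 5*l^3 - 5*l^2 + 3*l + 7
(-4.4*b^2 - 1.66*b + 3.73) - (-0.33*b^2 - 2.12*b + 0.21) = -4.07*b^2 + 0.46*b + 3.52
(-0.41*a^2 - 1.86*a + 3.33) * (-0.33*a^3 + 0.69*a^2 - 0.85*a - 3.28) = 0.1353*a^5 + 0.3309*a^4 - 2.0338*a^3 + 5.2235*a^2 + 3.2703*a - 10.9224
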